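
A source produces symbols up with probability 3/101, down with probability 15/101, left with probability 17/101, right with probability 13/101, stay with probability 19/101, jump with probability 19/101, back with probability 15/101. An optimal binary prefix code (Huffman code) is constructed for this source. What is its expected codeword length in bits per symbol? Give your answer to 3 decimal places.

2.782 bits/symbol

Repeatedly combine the two least-probable nodes; the expected code length is the sum of the merged weights.
merge 3/101 + 13/101 → 16/101
merge 15/101 + 15/101 → 30/101
merge 16/101 + 17/101 → 33/101
merge 19/101 + 19/101 → 38/101
merge 30/101 + 33/101 → 63/101
merge 38/101 + 63/101 → 1
L = 16/101 + 30/101 + 33/101 + 38/101 + 63/101 + 1 = 281/101 ≈ 2.782 bits/symbol.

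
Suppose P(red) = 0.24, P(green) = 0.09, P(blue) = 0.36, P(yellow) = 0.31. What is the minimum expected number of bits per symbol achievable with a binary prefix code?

Repeatedly combine the two least-probable nodes; the expected code length is the sum of the merged weights.
merge 9/100 + 6/25 → 33/100
merge 31/100 + 33/100 → 16/25
merge 9/25 + 16/25 → 1
L = 33/100 + 16/25 + 1 = 197/100 = 1.97 bits/symbol.

1.97 bits/symbol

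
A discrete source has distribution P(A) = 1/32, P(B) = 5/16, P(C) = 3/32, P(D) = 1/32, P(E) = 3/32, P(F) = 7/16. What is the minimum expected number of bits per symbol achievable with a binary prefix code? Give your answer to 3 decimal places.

2.031 bits/symbol

Repeatedly combine the two least-probable nodes; the expected code length is the sum of the merged weights.
merge 1/32 + 1/32 → 1/16
merge 1/16 + 3/32 → 5/32
merge 3/32 + 5/32 → 1/4
merge 1/4 + 5/16 → 9/16
merge 7/16 + 9/16 → 1
L = 1/16 + 5/32 + 1/4 + 9/16 + 1 = 65/32 ≈ 2.031 bits/symbol.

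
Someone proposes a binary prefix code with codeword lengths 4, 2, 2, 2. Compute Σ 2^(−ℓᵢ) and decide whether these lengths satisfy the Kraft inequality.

0.8125; yes

With common denominator 2^4 = 16: Σ 2^(−ℓᵢ) = 1/16 + 4/16 + 4/16 + 4/16 = 13/16 = 0.8125.
Kraft's inequality requires Σ ≤ 1; here Σ = 0.8125 ≤ 1, so such a prefix code exists.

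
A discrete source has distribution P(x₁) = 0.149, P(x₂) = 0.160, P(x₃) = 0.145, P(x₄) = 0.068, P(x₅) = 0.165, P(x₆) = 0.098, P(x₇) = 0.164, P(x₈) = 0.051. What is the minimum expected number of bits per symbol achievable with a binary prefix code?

2.954 bits/symbol

Repeatedly combine the two least-probable nodes; the expected code length is the sum of the merged weights.
merge 51/1000 + 17/250 → 119/1000
merge 49/500 + 119/1000 → 217/1000
merge 29/200 + 149/1000 → 147/500
merge 4/25 + 41/250 → 81/250
merge 33/200 + 217/1000 → 191/500
merge 147/500 + 81/250 → 309/500
merge 191/500 + 309/500 → 1
L = 119/1000 + 217/1000 + 147/500 + 81/250 + 191/500 + 309/500 + 1 = 1477/500 = 2.954 bits/symbol.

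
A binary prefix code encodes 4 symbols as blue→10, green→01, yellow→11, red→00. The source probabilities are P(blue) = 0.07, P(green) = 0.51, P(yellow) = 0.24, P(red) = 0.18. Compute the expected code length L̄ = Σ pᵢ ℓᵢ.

L̄ = Σ pᵢ·ℓᵢ = 0.07·2 + 0.51·2 + 0.24·2 + 0.18·2 = 2 bits/symbol.

2 bits/symbol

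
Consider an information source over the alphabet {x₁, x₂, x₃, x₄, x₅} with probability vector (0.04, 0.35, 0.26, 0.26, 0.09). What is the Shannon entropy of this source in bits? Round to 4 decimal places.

H = −Σ pᵢ log₂ pᵢ.
−0.04·log₂(0.04) = 0.1858
−0.35·log₂(0.35) = 0.5301
−0.26·log₂(0.26) = 0.5053
−0.26·log₂(0.26) = 0.5053
−0.09·log₂(0.09) = 0.3127
Sum ≈ 2.0391 → 2.0391 bits.

2.0391 bits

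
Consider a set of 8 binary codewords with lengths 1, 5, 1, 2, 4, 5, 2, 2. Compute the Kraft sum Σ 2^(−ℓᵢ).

1.875

With common denominator 2^5 = 32: Σ 2^(−ℓᵢ) = 16/32 + 1/32 + 16/32 + 8/32 + 2/32 + 1/32 + 8/32 + 8/32 = 60/32 = 1.875.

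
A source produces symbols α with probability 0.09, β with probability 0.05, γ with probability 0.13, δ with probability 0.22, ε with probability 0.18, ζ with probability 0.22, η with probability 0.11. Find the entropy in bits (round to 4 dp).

2.6681 bits

H = −Σ pᵢ log₂ pᵢ.
−0.09·log₂(0.09) = 0.3127
−0.05·log₂(0.05) = 0.2161
−0.13·log₂(0.13) = 0.3826
−0.22·log₂(0.22) = 0.4806
−0.18·log₂(0.18) = 0.4453
−0.22·log₂(0.22) = 0.4806
−0.11·log₂(0.11) = 0.3503
Sum ≈ 2.6681 → 2.6681 bits.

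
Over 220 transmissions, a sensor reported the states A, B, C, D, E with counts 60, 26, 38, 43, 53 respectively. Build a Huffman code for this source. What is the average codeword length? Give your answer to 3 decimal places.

2.291 bits/symbol

Probabilities are the counts divided by 220.
Repeatedly combine the two least-probable nodes; the expected code length is the sum of the merged weights.
merge 13/110 + 19/110 → 16/55
merge 43/220 + 53/220 → 24/55
merge 3/11 + 16/55 → 31/55
merge 24/55 + 31/55 → 1
L = 16/55 + 24/55 + 31/55 + 1 = 126/55 ≈ 2.291 bits/symbol.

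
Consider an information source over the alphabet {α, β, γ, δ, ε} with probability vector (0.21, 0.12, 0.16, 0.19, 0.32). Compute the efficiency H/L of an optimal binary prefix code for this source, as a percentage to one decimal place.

98.4%

Entropy H = −Σ p log₂ p ≈ 2.2442 bits.
Huffman merges: 3/25+4/25→7/25; 19/100+21/100→2/5; 7/25+8/25→3/5; 2/5+3/5→1. L = 57/25 ≈ 2.2800.
Efficiency = H/L = 2.2442/2.2800 = 98.4%.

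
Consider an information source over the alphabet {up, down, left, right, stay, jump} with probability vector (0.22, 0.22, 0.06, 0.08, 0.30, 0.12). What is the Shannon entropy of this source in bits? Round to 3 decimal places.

2.384 bits

H = −Σ pᵢ log₂ pᵢ.
−0.22·log₂(0.22) = 0.4806
−0.22·log₂(0.22) = 0.4806
−0.06·log₂(0.06) = 0.2435
−0.08·log₂(0.08) = 0.2915
−0.30·log₂(0.30) = 0.5211
−0.12·log₂(0.12) = 0.3671
Sum ≈ 2.3843 → 2.384 bits.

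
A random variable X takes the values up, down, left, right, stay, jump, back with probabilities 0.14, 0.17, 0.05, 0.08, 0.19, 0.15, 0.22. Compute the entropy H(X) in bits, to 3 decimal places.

H = −Σ pᵢ log₂ pᵢ.
−0.14·log₂(0.14) = 0.3971
−0.17·log₂(0.17) = 0.4346
−0.05·log₂(0.05) = 0.2161
−0.08·log₂(0.08) = 0.2915
−0.19·log₂(0.19) = 0.4552
−0.15·log₂(0.15) = 0.4105
−0.22·log₂(0.22) = 0.4806
Sum ≈ 2.6856 → 2.686 bits.

2.686 bits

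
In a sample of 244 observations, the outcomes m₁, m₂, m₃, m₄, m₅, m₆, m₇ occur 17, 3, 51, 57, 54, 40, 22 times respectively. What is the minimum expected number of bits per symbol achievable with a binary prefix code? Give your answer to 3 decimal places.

Probabilities are the counts divided by 244.
Repeatedly combine the two least-probable nodes; the expected code length is the sum of the merged weights.
merge 3/244 + 17/244 → 5/61
merge 5/61 + 11/122 → 21/122
merge 10/61 + 21/122 → 41/122
merge 51/244 + 27/122 → 105/244
merge 57/244 + 41/122 → 139/244
merge 105/244 + 139/244 → 1
L = 5/61 + 21/122 + 41/122 + 105/244 + 139/244 + 1 = 158/61 ≈ 2.590 bits/symbol.

2.590 bits/symbol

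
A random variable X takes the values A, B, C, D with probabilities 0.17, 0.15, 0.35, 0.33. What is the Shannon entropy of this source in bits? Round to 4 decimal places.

1.9031 bits

H = −Σ pᵢ log₂ pᵢ.
−0.17·log₂(0.17) = 0.4346
−0.15·log₂(0.15) = 0.4105
−0.35·log₂(0.35) = 0.5301
−0.33·log₂(0.33) = 0.5278
Sum ≈ 1.9031 → 1.9031 bits.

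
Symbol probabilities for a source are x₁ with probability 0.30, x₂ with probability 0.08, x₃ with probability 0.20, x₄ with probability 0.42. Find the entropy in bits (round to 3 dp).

1.803 bits

H = −Σ pᵢ log₂ pᵢ.
−0.30·log₂(0.30) = 0.5211
−0.08·log₂(0.08) = 0.2915
−0.20·log₂(0.20) = 0.4644
−0.42·log₂(0.42) = 0.5256
Sum ≈ 1.8026 → 1.803 bits.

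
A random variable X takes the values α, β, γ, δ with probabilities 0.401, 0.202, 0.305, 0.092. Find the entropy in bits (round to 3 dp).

1.834 bits

H = −Σ pᵢ log₂ pᵢ.
−0.401·log₂(0.401) = 0.5286
−0.202·log₂(0.202) = 0.4661
−0.305·log₂(0.305) = 0.5225
−0.092·log₂(0.092) = 0.3167
Sum ≈ 1.8340 → 1.834 bits.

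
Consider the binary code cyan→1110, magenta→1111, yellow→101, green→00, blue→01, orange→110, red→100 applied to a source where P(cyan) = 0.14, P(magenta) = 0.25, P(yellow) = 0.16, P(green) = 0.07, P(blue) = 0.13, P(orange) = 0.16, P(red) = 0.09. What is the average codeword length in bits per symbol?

L̄ = Σ pᵢ·ℓᵢ = 0.14·4 + 0.25·4 + 0.16·3 + 0.07·2 + 0.13·2 + 0.16·3 + 0.09·3 = 3.19 bits/symbol.

3.19 bits/symbol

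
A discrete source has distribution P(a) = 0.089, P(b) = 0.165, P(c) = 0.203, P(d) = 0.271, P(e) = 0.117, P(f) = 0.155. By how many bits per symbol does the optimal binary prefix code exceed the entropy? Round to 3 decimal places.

Entropy H = −Σ p log₂ p ≈ 2.4960 bits.
Huffman merges: 89/1000+117/1000→103/500; 31/200+33/200→8/25; 203/1000+103/500→409/1000; 271/1000+8/25→591/1000; 409/1000+591/1000→1. L = 1263/500 ≈ 2.5260.
L − H = 2.5260 − 2.4960 = 0.030 bits.

0.030 bits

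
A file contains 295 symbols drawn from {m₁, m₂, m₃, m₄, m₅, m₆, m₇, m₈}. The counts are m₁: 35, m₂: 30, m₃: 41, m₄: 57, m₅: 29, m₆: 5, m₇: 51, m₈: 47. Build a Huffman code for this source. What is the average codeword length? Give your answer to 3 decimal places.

Probabilities are the counts divided by 295.
Repeatedly combine the two least-probable nodes; the expected code length is the sum of the merged weights.
merge 1/59 + 29/295 → 34/295
merge 6/59 + 34/295 → 64/295
merge 7/59 + 41/295 → 76/295
merge 47/295 + 51/295 → 98/295
merge 57/295 + 64/295 → 121/295
merge 76/295 + 98/295 → 174/295
merge 121/295 + 174/295 → 1
L = 34/295 + 64/295 + 76/295 + 98/295 + 121/295 + 174/295 + 1 = 862/295 ≈ 2.922 bits/symbol.

2.922 bits/symbol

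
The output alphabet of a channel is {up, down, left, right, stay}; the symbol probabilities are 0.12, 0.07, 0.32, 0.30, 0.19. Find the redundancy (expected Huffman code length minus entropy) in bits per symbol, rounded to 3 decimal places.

Entropy H = −Σ p log₂ p ≈ 2.1380 bits.
Huffman merges: 7/100+3/25→19/100; 19/100+19/100→19/50; 3/10+8/25→31/50; 19/50+31/50→1. L = 219/100 ≈ 2.1900.
L − H = 2.1900 − 2.1380 = 0.052 bits.

0.052 bits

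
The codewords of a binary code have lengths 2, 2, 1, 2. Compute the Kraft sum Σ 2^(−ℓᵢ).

1.25

With common denominator 2^2 = 4: Σ 2^(−ℓᵢ) = 1/4 + 1/4 + 2/4 + 1/4 = 5/4 = 1.25.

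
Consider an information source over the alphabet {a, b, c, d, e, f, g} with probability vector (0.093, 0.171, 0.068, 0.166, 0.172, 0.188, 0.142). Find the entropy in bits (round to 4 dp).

2.7381 bits

H = −Σ pᵢ log₂ pᵢ.
−0.093·log₂(0.093) = 0.3187
−0.171·log₂(0.171) = 0.4357
−0.068·log₂(0.068) = 0.2637
−0.166·log₂(0.166) = 0.4301
−0.172·log₂(0.172) = 0.4368
−0.188·log₂(0.188) = 0.4533
−0.142·log₂(0.142) = 0.3999
Sum ≈ 2.7381 → 2.7381 bits.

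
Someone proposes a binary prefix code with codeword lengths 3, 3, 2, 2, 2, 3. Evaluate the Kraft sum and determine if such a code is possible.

With common denominator 2^3 = 8: Σ 2^(−ℓᵢ) = 1/8 + 1/8 + 2/8 + 2/8 + 2/8 + 1/8 = 9/8 = 1.125.
Kraft's inequality requires Σ ≤ 1; here Σ = 1.125 > 1, so no such prefix code exists.

1.125; no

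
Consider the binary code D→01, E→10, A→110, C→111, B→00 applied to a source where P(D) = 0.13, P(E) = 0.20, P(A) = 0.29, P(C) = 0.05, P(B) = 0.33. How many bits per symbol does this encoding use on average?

2.34 bits/symbol

L̄ = Σ pᵢ·ℓᵢ = 0.13·2 + 0.20·2 + 0.29·3 + 0.05·3 + 0.33·2 = 2.34 bits/symbol.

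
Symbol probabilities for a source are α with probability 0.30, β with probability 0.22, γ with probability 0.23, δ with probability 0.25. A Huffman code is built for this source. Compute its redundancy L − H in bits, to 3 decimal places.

0.011 bits

Entropy H = −Σ p log₂ p ≈ 1.9893 bits.
Huffman merges: 11/50+23/100→9/20; 1/4+3/10→11/20; 9/20+11/20→1. L = 2 ≈ 2.0000.
L − H = 2.0000 − 1.9893 = 0.011 bits.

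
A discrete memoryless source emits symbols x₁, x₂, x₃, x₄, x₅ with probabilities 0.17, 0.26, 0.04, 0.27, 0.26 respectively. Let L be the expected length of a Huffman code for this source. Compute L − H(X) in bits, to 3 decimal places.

Entropy H = −Σ p log₂ p ≈ 2.1409 bits.
Huffman merges: 1/25+17/100→21/100; 21/100+13/50→47/100; 13/50+27/100→53/100; 47/100+53/100→1. L = 221/100 ≈ 2.2100.
L − H = 2.2100 − 2.1409 = 0.069 bits.

0.069 bits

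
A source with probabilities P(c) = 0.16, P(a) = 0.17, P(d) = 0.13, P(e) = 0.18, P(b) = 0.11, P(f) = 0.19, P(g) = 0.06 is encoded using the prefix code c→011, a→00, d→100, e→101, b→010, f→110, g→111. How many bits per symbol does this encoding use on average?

2.83 bits/symbol

L̄ = Σ pᵢ·ℓᵢ = 0.16·3 + 0.17·2 + 0.13·3 + 0.18·3 + 0.11·3 + 0.19·3 + 0.06·3 = 2.83 bits/symbol.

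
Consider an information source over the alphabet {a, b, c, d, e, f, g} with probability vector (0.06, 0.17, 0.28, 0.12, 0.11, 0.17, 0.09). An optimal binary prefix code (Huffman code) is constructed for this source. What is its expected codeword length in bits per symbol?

2.7 bits/symbol

Repeatedly combine the two least-probable nodes; the expected code length is the sum of the merged weights.
merge 3/50 + 9/100 → 3/20
merge 11/100 + 3/25 → 23/100
merge 3/20 + 17/100 → 8/25
merge 17/100 + 23/100 → 2/5
merge 7/25 + 8/25 → 3/5
merge 2/5 + 3/5 → 1
L = 3/20 + 23/100 + 8/25 + 2/5 + 3/5 + 1 = 27/10 = 2.7 bits/symbol.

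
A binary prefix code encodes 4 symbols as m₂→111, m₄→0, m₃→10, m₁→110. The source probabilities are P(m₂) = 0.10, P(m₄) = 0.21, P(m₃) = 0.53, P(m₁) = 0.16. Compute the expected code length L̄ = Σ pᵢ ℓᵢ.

L̄ = Σ pᵢ·ℓᵢ = 0.10·3 + 0.21·1 + 0.53·2 + 0.16·3 = 2.05 bits/symbol.

2.05 bits/symbol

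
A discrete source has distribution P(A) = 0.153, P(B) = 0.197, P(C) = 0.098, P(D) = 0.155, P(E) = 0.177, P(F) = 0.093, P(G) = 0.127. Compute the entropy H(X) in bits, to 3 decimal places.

2.760 bits

H = −Σ pᵢ log₂ pᵢ.
−0.153·log₂(0.153) = 0.4144
−0.197·log₂(0.197) = 0.4617
−0.098·log₂(0.098) = 0.3284
−0.155·log₂(0.155) = 0.4169
−0.177·log₂(0.177) = 0.4422
−0.093·log₂(0.093) = 0.3187
−0.127·log₂(0.127) = 0.3781
Sum ≈ 2.7603 → 2.760 bits.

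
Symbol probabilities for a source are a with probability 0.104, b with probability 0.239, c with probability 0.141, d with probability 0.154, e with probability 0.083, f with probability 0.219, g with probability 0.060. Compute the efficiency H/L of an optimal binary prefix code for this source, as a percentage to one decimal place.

99.4%

Entropy H = −Σ p log₂ p ≈ 2.6686 bits.
Huffman merges: 3/50+83/1000→143/1000; 13/125+141/1000→49/200; 143/1000+77/500→297/1000; 219/1000+239/1000→229/500; 49/200+297/1000→271/500; 229/500+271/500→1. L = 537/200 ≈ 2.6850.
Efficiency = H/L = 2.6686/2.6850 = 99.4%.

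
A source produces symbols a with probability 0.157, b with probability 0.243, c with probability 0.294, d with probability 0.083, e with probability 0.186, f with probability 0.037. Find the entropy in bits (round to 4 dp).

H = −Σ pᵢ log₂ pᵢ.
−0.157·log₂(0.157) = 0.4194
−0.243·log₂(0.243) = 0.4960
−0.294·log₂(0.294) = 0.5192
−0.083·log₂(0.083) = 0.2980
−0.186·log₂(0.186) = 0.4514
−0.037·log₂(0.037) = 0.1760
Sum ≈ 2.3599 → 2.3599 bits.

2.3599 bits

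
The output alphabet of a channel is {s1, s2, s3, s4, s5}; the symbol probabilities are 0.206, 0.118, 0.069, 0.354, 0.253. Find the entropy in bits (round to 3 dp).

2.131 bits

H = −Σ pᵢ log₂ pᵢ.
−0.206·log₂(0.206) = 0.4695
−0.118·log₂(0.118) = 0.3638
−0.069·log₂(0.069) = 0.2662
−0.354·log₂(0.354) = 0.5304
−0.253·log₂(0.253) = 0.5016
Sum ≈ 2.1315 → 2.131 bits.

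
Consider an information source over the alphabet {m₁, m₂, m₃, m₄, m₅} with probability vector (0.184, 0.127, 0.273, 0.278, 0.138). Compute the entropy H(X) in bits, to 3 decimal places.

H = −Σ pᵢ log₂ pᵢ.
−0.184·log₂(0.184) = 0.4494
−0.127·log₂(0.127) = 0.3781
−0.273·log₂(0.273) = 0.5113
−0.278·log₂(0.278) = 0.5134
−0.138·log₂(0.138) = 0.3943
Sum ≈ 2.2465 → 2.247 bits.

2.247 bits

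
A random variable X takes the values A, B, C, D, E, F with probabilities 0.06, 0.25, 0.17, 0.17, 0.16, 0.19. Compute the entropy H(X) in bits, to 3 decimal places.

H = −Σ pᵢ log₂ pᵢ.
−0.06·log₂(0.06) = 0.2435
−0.25·log₂(0.25) = 0.5000
−0.17·log₂(0.17) = 0.4346
−0.17·log₂(0.17) = 0.4346
−0.16·log₂(0.16) = 0.4230
−0.19·log₂(0.19) = 0.4552
Sum ≈ 2.4910 → 2.491 bits.

2.491 bits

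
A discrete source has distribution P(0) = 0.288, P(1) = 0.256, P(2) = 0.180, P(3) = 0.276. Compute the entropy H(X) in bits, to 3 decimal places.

H = −Σ pᵢ log₂ pᵢ.
−0.288·log₂(0.288) = 0.5172
−0.256·log₂(0.256) = 0.5032
−0.180·log₂(0.180) = 0.4453
−0.276·log₂(0.276) = 0.5126
Sum ≈ 1.9784 → 1.978 bits.

1.978 bits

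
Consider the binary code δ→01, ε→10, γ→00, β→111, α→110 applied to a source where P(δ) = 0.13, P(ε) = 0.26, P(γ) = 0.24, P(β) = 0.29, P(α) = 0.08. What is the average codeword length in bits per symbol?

L̄ = Σ pᵢ·ℓᵢ = 0.13·2 + 0.26·2 + 0.24·2 + 0.29·3 + 0.08·3 = 2.37 bits/symbol.

2.37 bits/symbol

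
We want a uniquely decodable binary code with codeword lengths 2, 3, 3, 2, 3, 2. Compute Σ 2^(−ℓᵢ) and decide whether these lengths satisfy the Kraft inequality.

With common denominator 2^3 = 8: Σ 2^(−ℓᵢ) = 2/8 + 1/8 + 1/8 + 2/8 + 1/8 + 2/8 = 9/8 = 1.125.
Kraft's inequality requires Σ ≤ 1; here Σ = 1.125 > 1, so no such prefix code exists.

1.125; no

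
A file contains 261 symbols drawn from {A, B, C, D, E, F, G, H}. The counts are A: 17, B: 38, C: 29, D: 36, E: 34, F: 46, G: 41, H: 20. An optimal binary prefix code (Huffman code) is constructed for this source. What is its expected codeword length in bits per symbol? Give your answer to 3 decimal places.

Probabilities are the counts divided by 261.
Repeatedly combine the two least-probable nodes; the expected code length is the sum of the merged weights.
merge 17/261 + 20/261 → 37/261
merge 1/9 + 34/261 → 7/29
merge 4/29 + 37/261 → 73/261
merge 38/261 + 41/261 → 79/261
merge 46/261 + 7/29 → 109/261
merge 73/261 + 79/261 → 152/261
merge 109/261 + 152/261 → 1
L = 37/261 + 7/29 + 73/261 + 79/261 + 109/261 + 152/261 + 1 = 86/29 ≈ 2.966 bits/symbol.

2.966 bits/symbol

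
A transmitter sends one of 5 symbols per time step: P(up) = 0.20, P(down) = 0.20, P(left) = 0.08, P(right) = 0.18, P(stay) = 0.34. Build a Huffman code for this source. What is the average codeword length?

2.26 bits/symbol

Repeatedly combine the two least-probable nodes; the expected code length is the sum of the merged weights.
merge 2/25 + 9/50 → 13/50
merge 1/5 + 1/5 → 2/5
merge 13/50 + 17/50 → 3/5
merge 2/5 + 3/5 → 1
L = 13/50 + 2/5 + 3/5 + 1 = 113/50 = 2.26 bits/symbol.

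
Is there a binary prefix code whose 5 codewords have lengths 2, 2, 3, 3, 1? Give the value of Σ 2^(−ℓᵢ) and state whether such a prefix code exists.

With common denominator 2^3 = 8: Σ 2^(−ℓᵢ) = 2/8 + 2/8 + 1/8 + 1/8 + 4/8 = 10/8 = 1.25.
Kraft's inequality requires Σ ≤ 1; here Σ = 1.25 > 1, so no such prefix code exists.

1.25; no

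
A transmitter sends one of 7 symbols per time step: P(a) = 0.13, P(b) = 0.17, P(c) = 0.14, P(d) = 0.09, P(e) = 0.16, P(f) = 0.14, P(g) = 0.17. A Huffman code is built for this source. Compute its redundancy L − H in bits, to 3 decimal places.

0.048 bits

Entropy H = −Σ p log₂ p ≈ 2.7817 bits.
Huffman merges: 9/100+13/100→11/50; 7/50+7/50→7/25; 4/25+17/100→33/100; 17/100+11/50→39/100; 7/25+33/100→61/100; 39/100+61/100→1. L = 283/100 ≈ 2.8300.
L − H = 2.8300 − 2.7817 = 0.048 bits.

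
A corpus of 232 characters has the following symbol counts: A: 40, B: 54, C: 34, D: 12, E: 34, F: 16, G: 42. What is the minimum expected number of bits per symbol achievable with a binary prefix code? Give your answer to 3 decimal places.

Probabilities are the counts divided by 232.
Repeatedly combine the two least-probable nodes; the expected code length is the sum of the merged weights.
merge 3/58 + 2/29 → 7/58
merge 7/58 + 17/116 → 31/116
merge 17/116 + 5/29 → 37/116
merge 21/116 + 27/116 → 12/29
merge 31/116 + 37/116 → 17/29
merge 12/29 + 17/29 → 1
L = 7/58 + 31/116 + 37/116 + 12/29 + 17/29 + 1 = 157/58 ≈ 2.707 bits/symbol.

2.707 bits/symbol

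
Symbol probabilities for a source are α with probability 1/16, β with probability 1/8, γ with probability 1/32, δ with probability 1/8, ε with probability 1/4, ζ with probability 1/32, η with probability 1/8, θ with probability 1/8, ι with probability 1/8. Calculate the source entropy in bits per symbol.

2.9375 bits

Each probability is a power of 1/2, so log₂(1/p) is an integer.
H = Σ p·log₂(1/p) = 1/16·4 + 1/8·3 + 1/32·5 + 1/8·3 + 1/4·2 + 1/32·5 + 1/8·3 + 1/8·3 + 1/8·3 = 2.9375 bits.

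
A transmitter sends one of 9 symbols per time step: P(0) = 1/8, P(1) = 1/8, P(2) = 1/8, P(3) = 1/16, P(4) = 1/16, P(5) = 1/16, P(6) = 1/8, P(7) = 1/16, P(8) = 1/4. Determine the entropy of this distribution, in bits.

Each probability is a power of 1/2, so log₂(1/p) is an integer.
H = Σ p·log₂(1/p) = 1/8·3 + 1/8·3 + 1/8·3 + 1/16·4 + 1/16·4 + 1/16·4 + 1/8·3 + 1/16·4 + 1/4·2 = 3 bits.

3 bits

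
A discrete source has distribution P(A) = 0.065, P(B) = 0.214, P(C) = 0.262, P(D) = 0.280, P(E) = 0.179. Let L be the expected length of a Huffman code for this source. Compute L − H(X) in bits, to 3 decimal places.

Entropy H = −Σ p log₂ p ≈ 2.1971 bits.
Huffman merges: 13/200+179/1000→61/250; 107/500+61/250→229/500; 131/500+7/25→271/500; 229/500+271/500→1. L = 561/250 ≈ 2.2440.
L − H = 2.2440 − 2.1971 = 0.047 bits.

0.047 bits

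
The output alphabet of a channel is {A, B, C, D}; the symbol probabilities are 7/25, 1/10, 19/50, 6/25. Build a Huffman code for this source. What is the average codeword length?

Repeatedly combine the two least-probable nodes; the expected code length is the sum of the merged weights.
merge 1/10 + 6/25 → 17/50
merge 7/25 + 17/50 → 31/50
merge 19/50 + 31/50 → 1
L = 17/50 + 31/50 + 1 = 49/25 = 1.96 bits/symbol.

1.96 bits/symbol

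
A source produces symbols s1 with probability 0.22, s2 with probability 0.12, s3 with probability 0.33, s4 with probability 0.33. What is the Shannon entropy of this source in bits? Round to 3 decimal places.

H = −Σ pᵢ log₂ pᵢ.
−0.22·log₂(0.22) = 0.4806
−0.12·log₂(0.12) = 0.3671
−0.33·log₂(0.33) = 0.5278
−0.33·log₂(0.33) = 0.5278
Sum ≈ 1.9033 → 1.903 bits.

1.903 bits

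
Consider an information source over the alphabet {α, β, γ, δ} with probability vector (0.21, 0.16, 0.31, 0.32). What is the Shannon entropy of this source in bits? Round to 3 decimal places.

1.946 bits

H = −Σ pᵢ log₂ pᵢ.
−0.21·log₂(0.21) = 0.4728
−0.16·log₂(0.16) = 0.4230
−0.31·log₂(0.31) = 0.5238
−0.32·log₂(0.32) = 0.5260
Sum ≈ 1.9457 → 1.946 bits.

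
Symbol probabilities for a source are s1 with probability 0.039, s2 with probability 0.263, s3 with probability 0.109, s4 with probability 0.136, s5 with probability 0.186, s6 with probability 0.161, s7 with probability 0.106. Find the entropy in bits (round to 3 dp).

2.648 bits

H = −Σ pᵢ log₂ pᵢ.
−0.039·log₂(0.039) = 0.1825
−0.263·log₂(0.263) = 0.5068
−0.109·log₂(0.109) = 0.3485
−0.136·log₂(0.136) = 0.3915
−0.186·log₂(0.186) = 0.4514
−0.161·log₂(0.161) = 0.4242
−0.106·log₂(0.106) = 0.3432
Sum ≈ 2.6481 → 2.648 bits.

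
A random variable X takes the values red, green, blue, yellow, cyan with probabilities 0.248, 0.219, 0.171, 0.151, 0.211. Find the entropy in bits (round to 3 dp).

2.300 bits

H = −Σ pᵢ log₂ pᵢ.
−0.248·log₂(0.248) = 0.4989
−0.219·log₂(0.219) = 0.4798
−0.171·log₂(0.171) = 0.4357
−0.151·log₂(0.151) = 0.4118
−0.211·log₂(0.211) = 0.4736
Sum ≈ 2.2999 → 2.300 bits.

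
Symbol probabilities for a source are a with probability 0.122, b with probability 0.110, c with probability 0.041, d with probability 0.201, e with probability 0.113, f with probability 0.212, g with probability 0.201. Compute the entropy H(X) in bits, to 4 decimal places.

H = −Σ pᵢ log₂ pᵢ.
−0.122·log₂(0.122) = 0.3703
−0.110·log₂(0.110) = 0.3503
−0.041·log₂(0.041) = 0.1889
−0.201·log₂(0.201) = 0.4653
−0.113·log₂(0.113) = 0.3555
−0.212·log₂(0.212) = 0.4744
−0.201·log₂(0.201) = 0.4653
Sum ≈ 2.6699 → 2.6699 bits.

2.6699 bits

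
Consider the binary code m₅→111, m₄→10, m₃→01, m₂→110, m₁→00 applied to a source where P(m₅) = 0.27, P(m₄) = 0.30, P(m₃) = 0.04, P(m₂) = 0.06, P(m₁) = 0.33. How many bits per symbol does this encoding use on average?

2.33 bits/symbol

L̄ = Σ pᵢ·ℓᵢ = 0.27·3 + 0.30·2 + 0.04·2 + 0.06·3 + 0.33·2 = 2.33 bits/symbol.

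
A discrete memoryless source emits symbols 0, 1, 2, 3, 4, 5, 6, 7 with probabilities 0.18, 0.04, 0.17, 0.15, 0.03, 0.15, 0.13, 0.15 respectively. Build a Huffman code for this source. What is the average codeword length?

2.89 bits/symbol

Repeatedly combine the two least-probable nodes; the expected code length is the sum of the merged weights.
merge 3/100 + 1/25 → 7/100
merge 7/100 + 13/100 → 1/5
merge 3/20 + 3/20 → 3/10
merge 3/20 + 17/100 → 8/25
merge 9/50 + 1/5 → 19/50
merge 3/10 + 8/25 → 31/50
merge 19/50 + 31/50 → 1
L = 7/100 + 1/5 + 3/10 + 8/25 + 19/50 + 31/50 + 1 = 289/100 = 2.89 bits/symbol.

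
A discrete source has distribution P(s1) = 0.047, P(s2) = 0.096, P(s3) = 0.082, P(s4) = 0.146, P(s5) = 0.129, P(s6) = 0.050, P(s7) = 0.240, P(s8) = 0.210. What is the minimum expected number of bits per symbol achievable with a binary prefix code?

Repeatedly combine the two least-probable nodes; the expected code length is the sum of the merged weights.
merge 47/1000 + 1/20 → 97/1000
merge 41/500 + 12/125 → 89/500
merge 97/1000 + 129/1000 → 113/500
merge 73/500 + 89/500 → 81/250
merge 21/100 + 113/500 → 109/250
merge 6/25 + 81/250 → 141/250
merge 109/250 + 141/250 → 1
L = 97/1000 + 89/500 + 113/500 + 81/250 + 109/250 + 141/250 + 1 = 113/40 = 2.825 bits/symbol.

2.825 bits/symbol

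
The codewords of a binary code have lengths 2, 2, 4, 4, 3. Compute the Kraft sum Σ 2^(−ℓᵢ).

0.75

With common denominator 2^4 = 16: Σ 2^(−ℓᵢ) = 4/16 + 4/16 + 1/16 + 1/16 + 2/16 = 12/16 = 0.75.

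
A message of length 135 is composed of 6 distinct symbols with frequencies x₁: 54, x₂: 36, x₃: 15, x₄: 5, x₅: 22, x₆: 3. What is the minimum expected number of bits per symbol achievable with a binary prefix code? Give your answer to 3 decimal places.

2.163 bits/symbol

Probabilities are the counts divided by 135.
Repeatedly combine the two least-probable nodes; the expected code length is the sum of the merged weights.
merge 1/45 + 1/27 → 8/135
merge 8/135 + 1/9 → 23/135
merge 22/135 + 23/135 → 1/3
merge 4/15 + 1/3 → 3/5
merge 2/5 + 3/5 → 1
L = 8/135 + 23/135 + 1/3 + 3/5 + 1 = 292/135 ≈ 2.163 bits/symbol.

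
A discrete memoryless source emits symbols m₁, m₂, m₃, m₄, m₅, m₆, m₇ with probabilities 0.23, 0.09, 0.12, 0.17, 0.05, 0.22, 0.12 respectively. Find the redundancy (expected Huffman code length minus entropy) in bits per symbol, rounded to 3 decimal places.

0.024 bits

Entropy H = −Σ p log₂ p ≈ 2.6657 bits.
Huffman merges: 1/20+9/100→7/50; 3/25+3/25→6/25; 7/50+17/100→31/100; 11/50+23/100→9/20; 6/25+31/100→11/20; 9/20+11/20→1. L = 269/100 ≈ 2.6900.
L − H = 2.6900 − 2.6657 = 0.024 bits.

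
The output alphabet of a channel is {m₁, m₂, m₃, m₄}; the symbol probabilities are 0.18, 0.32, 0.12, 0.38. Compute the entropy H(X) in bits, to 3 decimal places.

1.869 bits

H = −Σ pᵢ log₂ pᵢ.
−0.18·log₂(0.18) = 0.4453
−0.32·log₂(0.32) = 0.5260
−0.12·log₂(0.12) = 0.3671
−0.38·log₂(0.38) = 0.5305
Sum ≈ 1.8689 → 1.869 bits.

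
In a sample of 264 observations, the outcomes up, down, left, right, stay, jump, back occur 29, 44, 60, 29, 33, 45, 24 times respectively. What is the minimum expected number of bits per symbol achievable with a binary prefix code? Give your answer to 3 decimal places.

Probabilities are the counts divided by 264.
Repeatedly combine the two least-probable nodes; the expected code length is the sum of the merged weights.
merge 1/11 + 29/264 → 53/264
merge 29/264 + 1/8 → 31/132
merge 1/6 + 15/88 → 89/264
merge 53/264 + 5/22 → 113/264
merge 31/132 + 89/264 → 151/264
merge 113/264 + 151/264 → 1
L = 53/264 + 31/132 + 89/264 + 113/264 + 151/264 + 1 = 61/22 ≈ 2.773 bits/symbol.

2.773 bits/symbol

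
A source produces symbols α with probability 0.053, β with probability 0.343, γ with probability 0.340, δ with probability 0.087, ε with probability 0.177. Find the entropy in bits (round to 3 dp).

2.032 bits

H = −Σ pᵢ log₂ pᵢ.
−0.053·log₂(0.053) = 0.2246
−0.343·log₂(0.343) = 0.5295
−0.340·log₂(0.340) = 0.5292
−0.087·log₂(0.087) = 0.3065
−0.177·log₂(0.177) = 0.4422
Sum ≈ 2.0319 → 2.032 bits.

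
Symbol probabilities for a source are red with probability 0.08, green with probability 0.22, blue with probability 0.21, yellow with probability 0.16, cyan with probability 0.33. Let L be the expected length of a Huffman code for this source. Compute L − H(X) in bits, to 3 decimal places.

Entropy H = −Σ p log₂ p ≈ 2.1957 bits.
Huffman merges: 2/25+4/25→6/25; 21/100+11/50→43/100; 6/25+33/100→57/100; 43/100+57/100→1. L = 56/25 ≈ 2.2400.
L − H = 2.2400 − 2.1957 = 0.044 bits.

0.044 bits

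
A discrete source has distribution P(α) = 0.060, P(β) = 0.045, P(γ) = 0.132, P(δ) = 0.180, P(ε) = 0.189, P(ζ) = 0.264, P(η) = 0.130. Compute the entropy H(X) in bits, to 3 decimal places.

H = −Σ pᵢ log₂ pᵢ.
−0.060·log₂(0.060) = 0.2435
−0.045·log₂(0.045) = 0.2013
−0.132·log₂(0.132) = 0.3856
−0.180·log₂(0.180) = 0.4453
−0.189·log₂(0.189) = 0.4543
−0.264·log₂(0.264) = 0.5072
−0.130·log₂(0.130) = 0.3826
Sum ≈ 2.6200 → 2.620 bits.

2.620 bits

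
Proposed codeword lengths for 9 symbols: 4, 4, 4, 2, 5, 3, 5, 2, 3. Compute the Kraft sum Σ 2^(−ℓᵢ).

With common denominator 2^5 = 32: Σ 2^(−ℓᵢ) = 2/32 + 2/32 + 2/32 + 8/32 + 1/32 + 4/32 + 1/32 + 8/32 + 4/32 = 32/32 = 1.

1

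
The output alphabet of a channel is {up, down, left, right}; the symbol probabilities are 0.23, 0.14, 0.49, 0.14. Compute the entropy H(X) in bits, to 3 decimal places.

H = −Σ pᵢ log₂ pᵢ.
−0.23·log₂(0.23) = 0.4877
−0.14·log₂(0.14) = 0.3971
−0.49·log₂(0.49) = 0.5043
−0.14·log₂(0.14) = 0.3971
Sum ≈ 1.7862 → 1.786 bits.

1.786 bits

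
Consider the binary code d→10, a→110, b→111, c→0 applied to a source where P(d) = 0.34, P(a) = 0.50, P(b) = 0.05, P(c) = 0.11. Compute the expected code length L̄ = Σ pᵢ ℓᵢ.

L̄ = Σ pᵢ·ℓᵢ = 0.34·2 + 0.50·3 + 0.05·3 + 0.11·1 = 2.44 bits/symbol.

2.44 bits/symbol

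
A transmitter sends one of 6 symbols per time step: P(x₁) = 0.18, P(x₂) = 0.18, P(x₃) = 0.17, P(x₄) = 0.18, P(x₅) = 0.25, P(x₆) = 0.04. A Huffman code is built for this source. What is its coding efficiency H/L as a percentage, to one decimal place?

95.6%

Entropy H = −Σ p log₂ p ≈ 2.4563 bits.
Huffman merges: 1/25+17/100→21/100; 9/50+9/50→9/25; 9/50+21/100→39/100; 1/4+9/25→61/100; 39/100+61/100→1. L = 257/100 ≈ 2.5700.
Efficiency = H/L = 2.4563/2.5700 = 95.6%.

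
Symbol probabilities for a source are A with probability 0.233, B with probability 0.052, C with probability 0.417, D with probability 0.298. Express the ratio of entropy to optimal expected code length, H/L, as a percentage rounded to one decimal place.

Entropy H = −Σ p log₂ p ≈ 1.7582 bits.
Huffman merges: 13/250+233/1000→57/200; 57/200+149/500→583/1000; 417/1000+583/1000→1. L = 467/250 ≈ 1.8680.
Efficiency = H/L = 1.7582/1.8680 = 94.1%.

94.1%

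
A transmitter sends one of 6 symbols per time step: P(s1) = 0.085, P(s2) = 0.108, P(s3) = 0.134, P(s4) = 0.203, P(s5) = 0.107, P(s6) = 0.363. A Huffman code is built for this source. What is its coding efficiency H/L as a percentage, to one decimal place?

97.8%

Entropy H = −Σ p log₂ p ≈ 2.3803 bits.
Huffman merges: 17/200+107/1000→24/125; 27/250+67/500→121/500; 24/125+203/1000→79/200; 121/500+363/1000→121/200; 79/200+121/200→1. L = 1217/500 ≈ 2.4340.
Efficiency = H/L = 2.3803/2.4340 = 97.8%.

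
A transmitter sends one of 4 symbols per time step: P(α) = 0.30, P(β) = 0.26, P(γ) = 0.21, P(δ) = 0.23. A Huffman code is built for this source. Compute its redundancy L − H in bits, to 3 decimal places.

0.013 bits

Entropy H = −Σ p log₂ p ≈ 1.9869 bits.
Huffman merges: 21/100+23/100→11/25; 13/50+3/10→14/25; 11/25+14/25→1. L = 2 ≈ 2.0000.
L − H = 2.0000 − 1.9869 = 0.013 bits.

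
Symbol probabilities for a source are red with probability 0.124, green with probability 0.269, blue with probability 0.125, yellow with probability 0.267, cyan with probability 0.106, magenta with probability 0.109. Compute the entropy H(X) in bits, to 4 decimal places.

2.4584 bits

H = −Σ pᵢ log₂ pᵢ.
−0.124·log₂(0.124) = 0.3734
−0.269·log₂(0.269) = 0.5096
−0.125·log₂(0.125) = 0.3750
−0.267·log₂(0.267) = 0.5087
−0.106·log₂(0.106) = 0.3432
−0.109·log₂(0.109) = 0.3485
Sum ≈ 2.4584 → 2.4584 bits.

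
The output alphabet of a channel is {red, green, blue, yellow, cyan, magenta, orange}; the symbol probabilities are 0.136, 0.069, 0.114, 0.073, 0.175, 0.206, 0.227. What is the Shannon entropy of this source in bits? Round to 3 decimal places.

H = −Σ pᵢ log₂ pᵢ.
−0.136·log₂(0.136) = 0.3915
−0.069·log₂(0.069) = 0.2662
−0.114·log₂(0.114) = 0.3571
−0.073·log₂(0.073) = 0.2756
−0.175·log₂(0.175) = 0.4401
−0.206·log₂(0.206) = 0.4695
−0.227·log₂(0.227) = 0.4856
Sum ≈ 2.6856 → 2.686 bits.

2.686 bits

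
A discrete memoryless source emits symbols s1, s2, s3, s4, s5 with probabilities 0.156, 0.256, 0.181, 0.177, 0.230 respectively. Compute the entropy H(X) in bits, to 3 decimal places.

2.298 bits

H = −Σ pᵢ log₂ pᵢ.
−0.156·log₂(0.156) = 0.4181
−0.256·log₂(0.256) = 0.5032
−0.181·log₂(0.181) = 0.4463
−0.177·log₂(0.177) = 0.4422
−0.230·log₂(0.230) = 0.4877
Sum ≈ 2.2976 → 2.298 bits.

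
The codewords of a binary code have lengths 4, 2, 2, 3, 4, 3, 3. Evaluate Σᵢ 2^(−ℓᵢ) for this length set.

1

With common denominator 2^4 = 16: Σ 2^(−ℓᵢ) = 1/16 + 4/16 + 4/16 + 2/16 + 1/16 + 2/16 + 2/16 = 16/16 = 1.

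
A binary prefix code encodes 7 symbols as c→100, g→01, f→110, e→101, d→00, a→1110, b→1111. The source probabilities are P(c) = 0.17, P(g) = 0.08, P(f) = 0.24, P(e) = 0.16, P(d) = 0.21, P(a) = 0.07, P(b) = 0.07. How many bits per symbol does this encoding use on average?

2.85 bits/symbol

L̄ = Σ pᵢ·ℓᵢ = 0.17·3 + 0.08·2 + 0.24·3 + 0.16·3 + 0.21·2 + 0.07·4 + 0.07·4 = 2.85 bits/symbol.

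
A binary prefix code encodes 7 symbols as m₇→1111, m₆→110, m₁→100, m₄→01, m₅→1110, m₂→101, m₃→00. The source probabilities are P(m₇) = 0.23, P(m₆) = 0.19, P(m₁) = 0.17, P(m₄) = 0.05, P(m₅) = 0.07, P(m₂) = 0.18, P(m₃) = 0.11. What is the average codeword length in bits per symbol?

3.14 bits/symbol

L̄ = Σ pᵢ·ℓᵢ = 0.23·4 + 0.19·3 + 0.17·3 + 0.05·2 + 0.07·4 + 0.18·3 + 0.11·2 = 3.14 bits/symbol.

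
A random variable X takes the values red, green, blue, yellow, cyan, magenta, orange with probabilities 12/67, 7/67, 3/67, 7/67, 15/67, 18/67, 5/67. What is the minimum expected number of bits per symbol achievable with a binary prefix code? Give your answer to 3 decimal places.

Repeatedly combine the two least-probable nodes; the expected code length is the sum of the merged weights.
merge 3/67 + 5/67 → 8/67
merge 7/67 + 7/67 → 14/67
merge 8/67 + 12/67 → 20/67
merge 14/67 + 15/67 → 29/67
merge 18/67 + 20/67 → 38/67
merge 29/67 + 38/67 → 1
L = 8/67 + 14/67 + 20/67 + 29/67 + 38/67 + 1 = 176/67 ≈ 2.627 bits/symbol.

2.627 bits/symbol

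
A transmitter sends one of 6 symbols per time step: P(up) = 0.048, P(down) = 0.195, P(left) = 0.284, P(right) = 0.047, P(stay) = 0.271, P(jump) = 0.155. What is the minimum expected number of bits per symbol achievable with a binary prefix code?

Repeatedly combine the two least-probable nodes; the expected code length is the sum of the merged weights.
merge 47/1000 + 6/125 → 19/200
merge 19/200 + 31/200 → 1/4
merge 39/200 + 1/4 → 89/200
merge 271/1000 + 71/250 → 111/200
merge 89/200 + 111/200 → 1
L = 19/200 + 1/4 + 89/200 + 111/200 + 1 = 469/200 = 2.345 bits/symbol.

2.345 bits/symbol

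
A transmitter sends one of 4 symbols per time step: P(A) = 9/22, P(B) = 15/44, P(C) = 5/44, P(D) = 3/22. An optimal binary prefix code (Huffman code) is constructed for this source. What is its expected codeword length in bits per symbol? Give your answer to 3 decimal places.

Repeatedly combine the two least-probable nodes; the expected code length is the sum of the merged weights.
merge 5/44 + 3/22 → 1/4
merge 1/4 + 15/44 → 13/22
merge 9/22 + 13/22 → 1
L = 1/4 + 13/22 + 1 = 81/44 ≈ 1.841 bits/symbol.

1.841 bits/symbol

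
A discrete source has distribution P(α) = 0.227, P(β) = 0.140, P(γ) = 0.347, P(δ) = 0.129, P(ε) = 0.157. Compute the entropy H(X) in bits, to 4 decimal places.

2.2131 bits

H = −Σ pᵢ log₂ pᵢ.
−0.227·log₂(0.227) = 0.4856
−0.140·log₂(0.140) = 0.3971
−0.347·log₂(0.347) = 0.5299
−0.129·log₂(0.129) = 0.3811
−0.157·log₂(0.157) = 0.4194
Sum ≈ 2.2131 → 2.2131 bits.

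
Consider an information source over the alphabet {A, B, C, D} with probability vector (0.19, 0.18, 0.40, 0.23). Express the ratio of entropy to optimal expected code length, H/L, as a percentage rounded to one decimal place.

97.3%

Entropy H = −Σ p log₂ p ≈ 1.9170 bits.
Huffman merges: 9/50+19/100→37/100; 23/100+37/100→3/5; 2/5+3/5→1. L = 197/100 ≈ 1.9700.
Efficiency = H/L = 1.9170/1.9700 = 97.3%.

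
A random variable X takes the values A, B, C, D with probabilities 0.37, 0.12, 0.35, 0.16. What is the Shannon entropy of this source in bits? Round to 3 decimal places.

1.851 bits

H = −Σ pᵢ log₂ pᵢ.
−0.37·log₂(0.37) = 0.5307
−0.12·log₂(0.12) = 0.3671
−0.35·log₂(0.35) = 0.5301
−0.16·log₂(0.16) = 0.4230
Sum ≈ 1.8509 → 1.851 bits.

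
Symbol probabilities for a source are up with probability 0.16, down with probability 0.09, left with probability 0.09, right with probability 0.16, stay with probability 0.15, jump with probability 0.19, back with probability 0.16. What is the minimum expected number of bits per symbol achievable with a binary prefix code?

2.81 bits/symbol

Repeatedly combine the two least-probable nodes; the expected code length is the sum of the merged weights.
merge 9/100 + 9/100 → 9/50
merge 3/20 + 4/25 → 31/100
merge 4/25 + 4/25 → 8/25
merge 9/50 + 19/100 → 37/100
merge 31/100 + 8/25 → 63/100
merge 37/100 + 63/100 → 1
L = 9/50 + 31/100 + 8/25 + 37/100 + 63/100 + 1 = 281/100 = 2.81 bits/symbol.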